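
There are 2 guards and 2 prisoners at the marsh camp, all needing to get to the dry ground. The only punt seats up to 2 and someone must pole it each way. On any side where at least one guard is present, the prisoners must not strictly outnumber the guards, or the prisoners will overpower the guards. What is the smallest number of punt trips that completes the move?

Counting alone: each trip to the dry ground takes at most 2 across and each return brings at least 1 back, so after t trips out (and t−1 returns) at most 2t − (t−1) of the 4 are across; that first reaches 4 at t = 3, so at least 5 crossings are needed.
The plan below uses exactly 5 crossings, so it is optimal:
1. 2 prisoners → the dry ground.  (the marsh camp: 2G 0P; the dry ground: 0G 2P)
2. 1 prisoner ← the marsh camp.  (the marsh camp: 2G 1P; the dry ground: 0G 1P)
3. 2 guards → the dry ground.  (the marsh camp: 0G 1P; the dry ground: 2G 1P)
4. 1 prisoner ← the marsh camp.  (the marsh camp: 0G 2P; the dry ground: 2G 0P)
5. 2 prisoners → the dry ground.  (the marsh camp: 0G 0P; the dry ground: 2G 2P)

5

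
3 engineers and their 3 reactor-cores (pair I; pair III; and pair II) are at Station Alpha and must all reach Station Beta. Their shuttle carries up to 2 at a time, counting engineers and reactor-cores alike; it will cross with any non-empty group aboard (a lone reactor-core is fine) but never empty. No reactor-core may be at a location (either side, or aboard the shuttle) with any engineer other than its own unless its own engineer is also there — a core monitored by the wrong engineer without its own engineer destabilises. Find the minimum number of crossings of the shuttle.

Counting alone: each trip to Station Beta takes at most 2 across and each return brings at least 1 back, so after t trips out (and t−1 returns) at most 2t − (t−1) of the 6 are across; that first reaches 6 at t = 5, so at least 9 crossings are needed.
The safety rule pushes this higher. Following every safe sequence of crossings, the most of the 6 that can be at Station Beta as the shuttle arrives there on crossing 9 is 5 — never all 6.
So no plan with fewer than 11 crossings exists, and this one achieves 11:
1. engineer I and reactor-core I cross → Station Beta.
2. engineer I crosses ← Station Alpha.
3. reactor-core II and reactor-core III cross → Station Beta.
4. reactor-core I crosses ← Station Alpha.
5. engineer II and engineer III cross → Station Beta.
6. engineer III and reactor-core III cross ← Station Alpha.
7. engineer I and engineer III cross → Station Beta.
8. reactor-core II crosses ← Station Alpha.
9. reactor-core I and reactor-core III cross → Station Beta.
10. engineer II crosses ← Station Alpha.
11. engineer II and reactor-core II cross → Station Beta.

11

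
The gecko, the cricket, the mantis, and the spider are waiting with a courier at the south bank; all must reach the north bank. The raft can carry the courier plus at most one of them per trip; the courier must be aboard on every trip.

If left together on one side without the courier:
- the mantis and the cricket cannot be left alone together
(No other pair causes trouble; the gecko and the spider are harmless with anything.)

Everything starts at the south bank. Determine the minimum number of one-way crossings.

Counting alone: the courier can take at most 1 across per trip to the north bank, so moving all 4 needs at least 4 loaded trips out, with a return between consecutive ones — at least 7 crossings.
The plan below uses exactly 7 crossings, so it is optimal:
1. Courier goes to the north bank with the cricket.  [the south bank: the gecko, the mantis, the spider | the north bank: the cricket]
2. Courier goes back to the south bank alone.  [the south bank: the gecko, the mantis, the spider | the north bank: the cricket]
3. Courier goes to the north bank with the gecko.  [the south bank: the mantis, the spider | the north bank: the cricket, the gecko]
4. Courier goes back to the south bank alone.  [the south bank: the mantis, the spider | the north bank: the cricket, the gecko]
5. Courier goes to the north bank with the spider.  [the south bank: the mantis | the north bank: the cricket, the gecko, the spider]
6. Courier goes back to the south bank alone.  [the south bank: the mantis | the north bank: the cricket, the gecko, the spider]
7. Courier goes to the north bank with the mantis.  [the south bank: — | the north bank: the cricket, the gecko, the mantis, the spider]

7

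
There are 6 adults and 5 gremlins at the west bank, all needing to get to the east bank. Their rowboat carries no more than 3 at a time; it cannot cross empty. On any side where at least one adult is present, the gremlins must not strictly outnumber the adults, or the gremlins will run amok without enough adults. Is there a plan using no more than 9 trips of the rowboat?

Yes

Yes — this plan uses 9 crossings (≤ 9):
1. 3 gremlins → the east bank.  (the west bank: 6A 2G; the east bank: 0A 3G)
2. 1 gremlin ← the west bank.  (the west bank: 6A 3G; the east bank: 0A 2G)
3. 3 adults → the east bank.  (the west bank: 3A 3G; the east bank: 3A 2G)
4. 1 adult ← the west bank.  (the west bank: 4A 3G; the east bank: 2A 2G)
5. 2 adults and 1 gremlin → the east bank.  (the west bank: 2A 2G; the east bank: 4A 3G)
6. 1 adult ← the west bank.  (the west bank: 3A 2G; the east bank: 3A 3G)
7. 2 adults and 1 gremlin → the east bank.  (the west bank: 1A 1G; the east bank: 5A 4G)
8. 1 adult ← the west bank.  (the west bank: 2A 1G; the east bank: 4A 4G)
9. 2 adults and 1 gremlin → the east bank.  (the west bank: 0A 0G; the east bank: 6A 5G)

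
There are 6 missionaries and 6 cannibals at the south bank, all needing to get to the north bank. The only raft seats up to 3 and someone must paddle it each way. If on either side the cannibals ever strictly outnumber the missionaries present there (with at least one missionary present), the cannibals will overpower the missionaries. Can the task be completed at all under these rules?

Following every safe sequence of crossings from the start, the most of the 12 that can be at the north bank as the raft arrives there on crossings 1, 3, 5 is 3, 5, 6 respectively; the best ever achieved is 6 of 12.
From crossing 7 on, no configuration arises that was not already reachable earlier: only 17 distinct safe configurations (who is on which side, and where the raft is) can ever be reached, none of them has everyone across, and every continuation just revisits them. They are: 0 missionaries + 0 cannibals across (raft back at the start); 0 missionaries + 1 cannibal across (raft there); 0 missionaries + 1 cannibal across (raft back at the start); 0 missionaries + 2 cannibals across (raft there); 0 missionaries + 2 cannibals across (raft back at the start); 0 missionaries + 3 cannibals across (raft there); 0 missionaries + 3 cannibals across (raft back at the start); 0 missionaries + 4 cannibals across (raft there); 0 missionaries + 4 cannibals across (raft back at the start); 0 missionaries + 5 cannibals across (raft there); 0 missionaries + 5 cannibals across (raft back at the start); 0 missionaries + 6 cannibals across (raft there); 1 missionary + 1 cannibal across (raft there); 1 missionary + 1 cannibal across (raft back at the start); 2 missionaries + 2 cannibals across (raft there); 2 missionaries + 2 cannibals across (raft back at the start); 3 missionaries + 3 cannibals across (raft there). So no valid plan exists.

No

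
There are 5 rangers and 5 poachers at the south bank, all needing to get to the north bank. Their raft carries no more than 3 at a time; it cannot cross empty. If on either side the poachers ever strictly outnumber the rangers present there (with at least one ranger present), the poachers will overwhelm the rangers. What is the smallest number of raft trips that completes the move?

11

Counting alone: each trip to the north bank takes at most 3 across and each return brings at least 1 back, so after t trips out (and t−1 returns) at most 3t − (t−1) of the 10 are across; that first reaches 10 at t = 5, so at least 9 crossings are needed.
The safety rule pushes this higher. Following every safe sequence of crossings, the most of the 10 that can be at the north bank as the raft arrives there on crossing 9 is 9 — never all 10.
So no plan with fewer than 11 crossings exists, and this one achieves 11:
1. 2 poachers → the north bank.  (the south bank: 5R 3P; the north bank: 0R 2P)
2. 1 poacher ← the south bank.  (the south bank: 5R 4P; the north bank: 0R 1P)
3. 3 poachers → the north bank.  (the south bank: 5R 1P; the north bank: 0R 4P)
4. 1 poacher ← the south bank.  (the south bank: 5R 2P; the north bank: 0R 3P)
5. 3 rangers → the north bank.  (the south bank: 2R 2P; the north bank: 3R 3P)
6. 1 ranger and 1 poacher ← the south bank.  (the south bank: 3R 3P; the north bank: 2R 2P)
7. 3 rangers → the north bank.  (the south bank: 0R 3P; the north bank: 5R 2P)
8. 1 poacher ← the south bank.  (the south bank: 0R 4P; the north bank: 5R 1P)
9. 2 poachers → the north bank.  (the south bank: 0R 2P; the north bank: 5R 3P)
10. 1 poacher ← the south bank.  (the south bank: 0R 3P; the north bank: 5R 2P)
11. 3 poachers → the north bank.  (the south bank: 0R 0P; the north bank: 5R 5P)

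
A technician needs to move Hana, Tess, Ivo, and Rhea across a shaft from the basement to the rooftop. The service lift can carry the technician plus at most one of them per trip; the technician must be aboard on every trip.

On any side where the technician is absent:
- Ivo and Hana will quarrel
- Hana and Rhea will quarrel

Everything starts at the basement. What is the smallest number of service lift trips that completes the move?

Counting alone: the technician can take at most 1 across per trip to the rooftop, so moving all 4 needs at least 4 loaded trips out, with a return between consecutive ones — at least 7 crossings.
The safety rule pushes this higher. Following every safe sequence of crossings, the most of the 4 that can be at the rooftop as the service lift arrives there on crossing 7 is 3 — never all 4.
So no plan with fewer than 9 crossings exists, and this one achieves 9:
1. Technician goes to the rooftop with Hana.
2. Technician goes back to the basement alone.
3. Technician goes to the rooftop with Tess.
4. Technician goes back to the basement alone.
5. Technician goes to the rooftop with Ivo.
6. Technician goes back to the basement with Hana.
7. Technician goes to the rooftop with Rhea.
8. Technician goes back to the basement alone.
9. Technician goes to the rooftop with Hana.

9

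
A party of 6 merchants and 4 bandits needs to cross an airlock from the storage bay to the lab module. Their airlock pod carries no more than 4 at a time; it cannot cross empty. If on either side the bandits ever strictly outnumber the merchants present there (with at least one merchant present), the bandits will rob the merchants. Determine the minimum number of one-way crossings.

Counting alone: each trip to the lab module takes at most 4 across and each return brings at least 1 back, so after t trips out (and t−1 returns) at most 4t − (t−1) of the 10 are across; that first reaches 10 at t = 3, so at least 5 crossings are needed.
The plan below uses exactly 5 crossings, so it is optimal:
1. 4 bandits → the lab module.  (the storage bay: 6M 0B; the lab module: 0M 4B)
2. 1 bandit ← the storage bay.  (the storage bay: 6M 1B; the lab module: 0M 3B)
3. 4 merchants → the lab module.  (the storage bay: 2M 1B; the lab module: 4M 3B)
4. 1 bandit ← the storage bay.  (the storage bay: 2M 2B; the lab module: 4M 2B)
5. 2 merchants and 2 bandits → the lab module.  (the storage bay: 0M 0B; the lab module: 6M 4B)

5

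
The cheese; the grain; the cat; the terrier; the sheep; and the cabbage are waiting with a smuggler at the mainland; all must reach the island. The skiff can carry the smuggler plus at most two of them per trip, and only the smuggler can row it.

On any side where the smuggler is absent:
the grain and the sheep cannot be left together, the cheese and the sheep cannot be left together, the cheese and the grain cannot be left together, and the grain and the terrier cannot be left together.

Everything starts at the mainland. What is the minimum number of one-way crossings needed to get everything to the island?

9

Counting alone: the smuggler can take at most 2 across per trip to the island, so moving all 6 needs at least 3 loaded trips out, with a return between consecutive ones — at least 5 crossings.
The safety rule pushes this higher. Following every safe sequence of crossings, the most of the 6 that can be at the island as the skiff arrives there on crossings 5, 7 is 4, 5 respectively — never all 6.
So no plan with fewer than 9 crossings exists, and this one achieves 9:
1. Smuggler goes to the island with the cheese and the grain.  [the mainland: the cabbage, the cat, the sheep, the terrier | the island: the cheese, the grain]
2. Smuggler goes back to the mainland with the cheese.  [the mainland: the cabbage, the cat, the cheese, the sheep, the terrier | the island: the grain]
3. Smuggler goes to the island with the cat and the cheese.  [the mainland: the cabbage, the sheep, the terrier | the island: the cat, the cheese, the grain]
4. Smuggler goes back to the mainland with the cheese.  [the mainland: the cabbage, the cheese, the sheep, the terrier | the island: the cat, the grain]
5. Smuggler goes to the island with the cheese and the terrier.  [the mainland: the cabbage, the sheep | the island: the cat, the cheese, the grain, the terrier]
6. Smuggler goes back to the mainland with the grain.  [the mainland: the cabbage, the grain, the sheep | the island: the cat, the cheese, the terrier]
7. Smuggler goes to the island with the cabbage and the grain.  [the mainland: the sheep | the island: the cabbage, the cat, the cheese, the grain, the terrier]
8. Smuggler goes back to the mainland with the grain.  [the mainland: the grain, the sheep | the island: the cabbage, the cat, the cheese, the terrier]
9. Smuggler goes to the island with the grain and the sheep.  [the mainland: — | the island: the cabbage, the cat, the cheese, the grain, the sheep, the terrier]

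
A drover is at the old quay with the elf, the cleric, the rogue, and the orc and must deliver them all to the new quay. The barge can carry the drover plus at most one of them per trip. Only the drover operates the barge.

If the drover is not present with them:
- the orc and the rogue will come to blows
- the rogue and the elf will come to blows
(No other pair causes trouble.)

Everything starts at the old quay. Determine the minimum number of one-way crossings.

9

Counting alone: the drover can take at most 1 across per trip to the new quay, so moving all 4 needs at least 4 loaded trips out, with a return between consecutive ones — at least 7 crossings.
The safety rule pushes this higher. Following every safe sequence of crossings, the most of the 4 that can be at the new quay as the barge arrives there on crossing 7 is 3 — never all 4.
So no plan with fewer than 9 crossings exists, and this one achieves 9:
1. Drover goes to the new quay with the rogue.  [the old quay: the cleric, the elf, the orc | the new quay: the rogue]
2. Drover goes back to the old quay alone.  [the old quay: the cleric, the elf, the orc | the new quay: the rogue]
3. Drover goes to the new quay with the elf.  [the old quay: the cleric, the orc | the new quay: the elf, the rogue]
4. Drover goes back to the old quay with the rogue.  [the old quay: the cleric, the orc, the rogue | the new quay: the elf]
5. Drover goes to the new quay with the orc.  [the old quay: the cleric, the rogue | the new quay: the elf, the orc]
6. Drover goes back to the old quay alone.  [the old quay: the cleric, the rogue | the new quay: the elf, the orc]
7. Drover goes to the new quay with the cleric.  [the old quay: the rogue | the new quay: the cleric, the elf, the orc]
8. Drover goes back to the old quay alone.  [the old quay: the rogue | the new quay: the cleric, the elf, the orc]
9. Drover goes to the new quay with the rogue.  [the old quay: — | the new quay: the cleric, the elf, the orc, the rogue]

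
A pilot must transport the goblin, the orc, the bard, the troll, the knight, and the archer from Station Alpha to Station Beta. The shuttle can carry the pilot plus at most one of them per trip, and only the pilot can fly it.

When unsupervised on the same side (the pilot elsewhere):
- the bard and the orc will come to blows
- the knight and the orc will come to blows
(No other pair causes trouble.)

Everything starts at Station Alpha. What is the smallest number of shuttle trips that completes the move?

Counting alone: the pilot can take at most 1 across per trip to Station Beta, so moving all 6 needs at least 6 loaded trips out, with a return between consecutive ones — at least 11 crossings.
The safety rule pushes this higher. Following every safe sequence of crossings, the most of the 6 that can be at Station Beta as the shuttle arrives there on crossing 11 is 5 — never all 6.
So no plan with fewer than 13 crossings exists, and this one achieves 13:
1. Pilot goes to Station Beta with the orc.  [Station Alpha: the archer, the bard, the goblin, the knight, the troll | Station Beta: the orc]
2. Pilot goes back to Station Alpha alone.  [Station Alpha: the archer, the bard, the goblin, the knight, the troll | Station Beta: the orc]
3. Pilot goes to Station Beta with the goblin.  [Station Alpha: the archer, the bard, the knight, the troll | Station Beta: the goblin, the orc]
4. Pilot goes back to Station Alpha alone.  [Station Alpha: the archer, the bard, the knight, the troll | Station Beta: the goblin, the orc]
5. Pilot goes to Station Beta with the bard.  [Station Alpha: the archer, the knight, the troll | Station Beta: the bard, the goblin, the orc]
6. Pilot goes back to Station Alpha with the orc.  [Station Alpha: the archer, the knight, the orc, the troll | Station Beta: the bard, the goblin]
7. Pilot goes to Station Beta with the knight.  [Station Alpha: the archer, the orc, the troll | Station Beta: the bard, the goblin, the knight]
8. Pilot goes back to Station Alpha alone.  [Station Alpha: the archer, the orc, the troll | Station Beta: the bard, the goblin, the knight]
9. Pilot goes to Station Beta with the troll.  [Station Alpha: the archer, the orc | Station Beta: the bard, the goblin, the knight, the troll]
10. Pilot goes back to Station Alpha alone.  [Station Alpha: the archer, the orc | Station Beta: the bard, the goblin, the knight, the troll]
11. Pilot goes to Station Beta with the archer.  [Station Alpha: the orc | Station Beta: the archer, the bard, the goblin, the knight, the troll]
12. Pilot goes back to Station Alpha alone.  [Station Alpha: the orc | Station Beta: the archer, the bard, the goblin, the knight, the troll]
13. Pilot goes to Station Beta with the orc.  [Station Alpha: — | Station Beta: the archer, the bard, the goblin, the knight, the orc, the troll]

13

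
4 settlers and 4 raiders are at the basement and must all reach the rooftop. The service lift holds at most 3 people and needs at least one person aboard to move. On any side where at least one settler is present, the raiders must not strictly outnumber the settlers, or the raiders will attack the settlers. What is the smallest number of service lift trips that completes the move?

Counting alone: each trip to the rooftop takes at most 3 across and each return brings at least 1 back, so after t trips out (and t−1 returns) at most 3t − (t−1) of the 8 are across; that first reaches 8 at t = 4, so at least 7 crossings are needed.
The safety rule pushes this higher. Following every safe sequence of crossings, the most of the 8 that can be at the rooftop as the service lift arrives there on crossing 7 is 7 — never all 8.
So no plan with fewer than 9 crossings exists, and this one achieves 9:
1. 2 raiders → the rooftop.  (the basement: 4S 2R; the rooftop: 0S 2R)
2. 1 raider ← the basement.  (the basement: 4S 3R; the rooftop: 0S 1R)
3. 3 raiders → the rooftop.  (the basement: 4S 0R; the rooftop: 0S 4R)
4. 1 raider ← the basement.  (the basement: 4S 1R; the rooftop: 0S 3R)
5. 3 settlers → the rooftop.  (the basement: 1S 1R; the rooftop: 3S 3R)
6. 1 settler and 1 raider ← the basement.  (the basement: 2S 2R; the rooftop: 2S 2R)
7. 2 settlers → the rooftop.  (the basement: 0S 2R; the rooftop: 4S 2R)
8. 1 raider ← the basement.  (the basement: 0S 3R; the rooftop: 4S 1R)
9. 3 raiders → the rooftop.  (the basement: 0S 0R; the rooftop: 4S 4R)

9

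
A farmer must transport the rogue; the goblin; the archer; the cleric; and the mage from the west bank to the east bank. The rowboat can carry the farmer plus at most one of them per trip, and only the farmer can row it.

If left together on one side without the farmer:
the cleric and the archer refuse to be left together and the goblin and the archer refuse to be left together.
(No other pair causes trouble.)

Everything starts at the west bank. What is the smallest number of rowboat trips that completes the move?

11

Counting alone: the farmer can take at most 1 across per trip to the east bank, so moving all 5 needs at least 5 loaded trips out, with a return between consecutive ones — at least 9 crossings.
The safety rule pushes this higher. Following every safe sequence of crossings, the most of the 5 that can be at the east bank as the rowboat arrives there on crossing 9 is 4 — never all 5.
So no plan with fewer than 11 crossings exists, and this one achieves 11:
1. Farmer goes to the east bank with the archer.  [the west bank: the cleric, the goblin, the mage, the rogue | the east bank: the archer]
2. Farmer goes back to the west bank alone.  [the west bank: the cleric, the goblin, the mage, the rogue | the east bank: the archer]
3. Farmer goes to the east bank with the rogue.  [the west bank: the cleric, the goblin, the mage | the east bank: the archer, the rogue]
4. Farmer goes back to the west bank alone.  [the west bank: the cleric, the goblin, the mage | the east bank: the archer, the rogue]
5. Farmer goes to the east bank with the goblin.  [the west bank: the cleric, the mage | the east bank: the archer, the goblin, the rogue]
6. Farmer goes back to the west bank with the archer.  [the west bank: the archer, the cleric, the mage | the east bank: the goblin, the rogue]
7. Farmer goes to the east bank with the cleric.  [the west bank: the archer, the mage | the east bank: the cleric, the goblin, the rogue]
8. Farmer goes back to the west bank alone.  [the west bank: the archer, the mage | the east bank: the cleric, the goblin, the rogue]
9. Farmer goes to the east bank with the mage.  [the west bank: the archer | the east bank: the cleric, the goblin, the mage, the rogue]
10. Farmer goes back to the west bank alone.  [the west bank: the archer | the east bank: the cleric, the goblin, the mage, the rogue]
11. Farmer goes to the east bank with the archer.  [the west bank: — | the east bank: the archer, the cleric, the goblin, the mage, the rogue]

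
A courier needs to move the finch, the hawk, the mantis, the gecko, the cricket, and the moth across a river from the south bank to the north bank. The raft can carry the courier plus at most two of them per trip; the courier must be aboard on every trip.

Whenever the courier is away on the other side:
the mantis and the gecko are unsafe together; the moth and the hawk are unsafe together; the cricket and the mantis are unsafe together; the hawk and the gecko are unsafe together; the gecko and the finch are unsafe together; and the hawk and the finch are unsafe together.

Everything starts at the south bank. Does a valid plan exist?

No

Whatever the first load, the items left behind include a forbidden pair without the courier. No opening move is safe, so no plan exists.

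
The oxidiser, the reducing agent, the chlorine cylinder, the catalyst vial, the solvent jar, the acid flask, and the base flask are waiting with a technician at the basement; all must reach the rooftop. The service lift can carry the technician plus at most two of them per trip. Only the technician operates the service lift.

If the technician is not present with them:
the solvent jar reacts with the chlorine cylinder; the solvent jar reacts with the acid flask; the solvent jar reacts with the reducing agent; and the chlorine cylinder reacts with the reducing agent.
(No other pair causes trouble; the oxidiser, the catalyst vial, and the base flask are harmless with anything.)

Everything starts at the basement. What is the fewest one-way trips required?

Counting alone: the technician can take at most 2 across per trip to the rooftop, so moving all 7 needs at least 4 loaded trips out, with a return between consecutive ones — at least 7 crossings.
The safety rule pushes this higher. Following every safe sequence of crossings, the most of the 7 that can be at the rooftop as the service lift arrives there on crossings 7, 9 is 5, 6 respectively — never all 7.
So no plan with fewer than 11 crossings exists, and this one achieves 11:
1. Technician goes to the rooftop with the reducing agent and the solvent jar.
2. Technician goes back to the basement with the reducing agent.
3. Technician goes to the rooftop with the oxidiser and the reducing agent.
4. Technician goes back to the basement with the reducing agent.
5. Technician goes to the rooftop with the catalyst vial and the reducing agent.
6. Technician goes back to the basement with the reducing agent.
7. Technician goes to the rooftop with the acid flask and the reducing agent.
8. Technician goes back to the basement with the solvent jar.
9. Technician goes to the rooftop with the base flask and the chlorine cylinder.
10. Technician goes back to the basement with the reducing agent.
11. Technician goes to the rooftop with the reducing agent and the solvent jar.

11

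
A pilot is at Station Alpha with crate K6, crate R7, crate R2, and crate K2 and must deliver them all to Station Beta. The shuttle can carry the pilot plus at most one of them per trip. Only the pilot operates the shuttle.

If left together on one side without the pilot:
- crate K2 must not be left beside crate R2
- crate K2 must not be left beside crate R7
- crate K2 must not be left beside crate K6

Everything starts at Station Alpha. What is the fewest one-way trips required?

Following every safe sequence of crossings from the start, the most of the 4 that can be at Station Beta as the shuttle arrives there on crossings 1, 3 is 1, 2 respectively; the best ever achieved is 2 of 4.
From crossing 5 on, no configuration arises that was not already reachable earlier: only 9 distinct safe configurations (who is on which side, and where the shuttle is) can ever be reached, none of them has everyone across, and every continuation just revisits them. So no valid plan exists.

impossible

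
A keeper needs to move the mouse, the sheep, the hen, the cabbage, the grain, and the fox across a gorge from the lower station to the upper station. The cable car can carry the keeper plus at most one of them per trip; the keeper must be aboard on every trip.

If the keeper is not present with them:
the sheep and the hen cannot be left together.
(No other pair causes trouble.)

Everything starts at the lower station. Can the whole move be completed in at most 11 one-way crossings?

Yes — this plan uses 11 crossings (≤ 11):
1. Keeper goes to the upper station with the sheep.  [the lower station: the cabbage, the fox, the grain, the hen, the mouse | the upper station: the sheep]
2. Keeper goes back to the lower station alone.  [the lower station: the cabbage, the fox, the grain, the hen, the mouse | the upper station: the sheep]
3. Keeper goes to the upper station with the mouse.  [the lower station: the cabbage, the fox, the grain, the hen | the upper station: the mouse, the sheep]
4. Keeper goes back to the lower station alone.  [the lower station: the cabbage, the fox, the grain, the hen | the upper station: the mouse, the sheep]
5. Keeper goes to the upper station with the cabbage.  [the lower station: the fox, the grain, the hen | the upper station: the cabbage, the mouse, the sheep]
6. Keeper goes back to the lower station alone.  [the lower station: the fox, the grain, the hen | the upper station: the cabbage, the mouse, the sheep]
7. Keeper goes to the upper station with the grain.  [the lower station: the fox, the hen | the upper station: the cabbage, the grain, the mouse, the sheep]
8. Keeper goes back to the lower station alone.  [the lower station: the fox, the hen | the upper station: the cabbage, the grain, the mouse, the sheep]
9. Keeper goes to the upper station with the fox.  [the lower station: the hen | the upper station: the cabbage, the fox, the grain, the mouse, the sheep]
10. Keeper goes back to the lower station alone.  [the lower station: the hen | the upper station: the cabbage, the fox, the grain, the mouse, the sheep]
11. Keeper goes to the upper station with the hen.  [the lower station: — | the upper station: the cabbage, the fox, the grain, the hen, the mouse, the sheep]

Yes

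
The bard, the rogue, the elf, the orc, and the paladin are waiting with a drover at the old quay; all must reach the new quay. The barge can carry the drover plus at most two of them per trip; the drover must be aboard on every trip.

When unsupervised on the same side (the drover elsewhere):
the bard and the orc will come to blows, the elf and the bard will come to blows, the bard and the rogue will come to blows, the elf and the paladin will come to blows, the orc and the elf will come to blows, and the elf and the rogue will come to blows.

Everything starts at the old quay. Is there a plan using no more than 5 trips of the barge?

Counting alone: the drover can take at most 2 across per trip to the new quay, so moving all 5 needs at least 3 loaded trips out, with a return between consecutive ones — at least 5 crossings.
The safety rule pushes this higher. Following every safe sequence of crossings, the most of the 5 that can be at the new quay as the barge arrives there on crossing 5 is 4 — never all 5.
So the move cannot be finished within 5 crossings. (The shortest complete plan takes 7:)
1. Drover goes to the new quay with the bard and the elf.  [the old quay: the orc, the paladin, the rogue | the new quay: the bard, the elf]
2. Drover goes back to the old quay with the bard.  [the old quay: the bard, the orc, the paladin, the rogue | the new quay: the elf]
3. Drover goes to the new quay with the bard and the paladin.  [the old quay: the orc, the rogue | the new quay: the bard, the elf, the paladin]
4. Drover goes back to the old quay with the elf.  [the old quay: the elf, the orc, the rogue | the new quay: the bard, the paladin]
5. Drover goes to the new quay with the orc and the rogue.  [the old quay: the elf | the new quay: the bard, the orc, the paladin, the rogue]
6. Drover goes back to the old quay with the bard.  [the old quay: the bard, the elf | the new quay: the orc, the paladin, the rogue]
7. Drover goes to the new quay with the bard and the elf.  [the old quay: — | the new quay: the bard, the elf, the orc, the paladin, the rogue]

No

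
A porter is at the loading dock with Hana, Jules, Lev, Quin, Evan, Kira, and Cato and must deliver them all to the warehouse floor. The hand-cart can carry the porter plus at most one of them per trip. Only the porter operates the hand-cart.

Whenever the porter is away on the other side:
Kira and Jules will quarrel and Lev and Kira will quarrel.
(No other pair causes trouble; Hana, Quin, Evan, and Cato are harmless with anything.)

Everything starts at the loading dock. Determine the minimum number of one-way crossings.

Counting alone: the porter can take at most 1 across per trip to the warehouse floor, so moving all 7 needs at least 7 loaded trips out, with a return between consecutive ones — at least 13 crossings.
The safety rule pushes this higher. Following every safe sequence of crossings, the most of the 7 that can be at the warehouse floor as the hand-cart arrives there on crossing 13 is 6 — never all 7.
So no plan with fewer than 15 crossings exists, and this one achieves 15:
1. Porter goes to the warehouse floor with Kira.  [the loading dock: Cato, Evan, Hana, Jules, Lev, Quin | the warehouse floor: Kira]
2. Porter goes back to the loading dock alone.  [the loading dock: Cato, Evan, Hana, Jules, Lev, Quin | the warehouse floor: Kira]
3. Porter goes to the warehouse floor with Hana.  [the loading dock: Cato, Evan, Jules, Lev, Quin | the warehouse floor: Hana, Kira]
4. Porter goes back to the loading dock alone.  [the loading dock: Cato, Evan, Jules, Lev, Quin | the warehouse floor: Hana, Kira]
5. Porter goes to the warehouse floor with Jules.  [the loading dock: Cato, Evan, Lev, Quin | the warehouse floor: Hana, Jules, Kira]
6. Porter goes back to the loading dock with Kira.  [the loading dock: Cato, Evan, Kira, Lev, Quin | the warehouse floor: Hana, Jules]
7. Porter goes to the warehouse floor with Lev.  [the loading dock: Cato, Evan, Kira, Quin | the warehouse floor: Hana, Jules, Lev]
8. Porter goes back to the loading dock alone.  [the loading dock: Cato, Evan, Kira, Quin | the warehouse floor: Hana, Jules, Lev]
9. Porter goes to the warehouse floor with Quin.  [the loading dock: Cato, Evan, Kira | the warehouse floor: Hana, Jules, Lev, Quin]
10. Porter goes back to the loading dock alone.  [the loading dock: Cato, Evan, Kira | the warehouse floor: Hana, Jules, Lev, Quin]
11. Porter goes to the warehouse floor with Evan.  [the loading dock: Cato, Kira | the warehouse floor: Evan, Hana, Jules, Lev, Quin]
12. Porter goes back to the loading dock alone.  [the loading dock: Cato, Kira | the warehouse floor: Evan, Hana, Jules, Lev, Quin]
13. Porter goes to the warehouse floor with Cato.  [the loading dock: Kira | the warehouse floor: Cato, Evan, Hana, Jules, Lev, Quin]
14. Porter goes back to the loading dock alone.  [the loading dock: Kira | the warehouse floor: Cato, Evan, Hana, Jules, Lev, Quin]
15. Porter goes to the warehouse floor with Kira.  [the loading dock: — | the warehouse floor: Cato, Evan, Hana, Jules, Kira, Lev, Quin]

15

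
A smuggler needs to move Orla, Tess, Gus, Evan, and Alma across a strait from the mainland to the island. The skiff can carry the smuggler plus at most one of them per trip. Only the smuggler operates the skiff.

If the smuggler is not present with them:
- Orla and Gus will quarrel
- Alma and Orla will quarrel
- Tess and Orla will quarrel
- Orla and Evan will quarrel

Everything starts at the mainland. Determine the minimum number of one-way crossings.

Following every safe sequence of crossings from the start, the most of the 5 that can be at the island as the skiff arrives there on crossings 1, 3 is 1, 2 respectively; the best ever achieved is 2 of 5.
From crossing 5 on, no configuration arises that was not already reachable earlier: only 11 distinct safe configurations (who is on which side, and where the skiff is) can ever be reached, none of them has everyone across, and every continuation just revisits them. So no valid plan exists.

impossible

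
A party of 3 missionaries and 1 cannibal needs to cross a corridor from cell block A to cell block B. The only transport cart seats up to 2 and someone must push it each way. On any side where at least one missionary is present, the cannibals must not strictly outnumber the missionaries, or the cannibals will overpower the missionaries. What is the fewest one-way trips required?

5

Counting alone: each trip to cell block B takes at most 2 across and each return brings at least 1 back, so after t trips out (and t−1 returns) at most 2t − (t−1) of the 4 are across; that first reaches 4 at t = 3, so at least 5 crossings are needed.
The plan below uses exactly 5 crossings, so it is optimal:
1. 1 missionary and 1 cannibal → cell block B.  (cell block A: 2M 0C; cell block B: 1M 1C)
2. 1 cannibal ← cell block A.  (cell block A: 2M 1C; cell block B: 1M 0C)
3. 1 missionary and 1 cannibal → cell block B.  (cell block A: 1M 0C; cell block B: 2M 1C)
4. 1 cannibal ← cell block A.  (cell block A: 1M 1C; cell block B: 2M 0C)
5. 1 missionary and 1 cannibal → cell block B.  (cell block A: 0M 0C; cell block B: 3M 1C)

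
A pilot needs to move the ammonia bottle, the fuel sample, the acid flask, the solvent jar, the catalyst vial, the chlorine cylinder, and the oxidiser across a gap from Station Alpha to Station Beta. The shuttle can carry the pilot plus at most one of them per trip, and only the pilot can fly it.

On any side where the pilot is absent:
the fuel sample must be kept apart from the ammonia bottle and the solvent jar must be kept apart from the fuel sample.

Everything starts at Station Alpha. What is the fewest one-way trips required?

Counting alone: the pilot can take at most 1 across per trip to Station Beta, so moving all 7 needs at least 7 loaded trips out, with a return between consecutive ones — at least 13 crossings.
The safety rule pushes this higher. Following every safe sequence of crossings, the most of the 7 that can be at Station Beta as the shuttle arrives there on crossing 13 is 6 — never all 7.
So no plan with fewer than 15 crossings exists, and this one achieves 15:
1. Pilot goes to Station Beta with the fuel sample.  [Station Alpha: the acid flask, the ammonia bottle, the catalyst vial, the chlorine cylinder, the oxidiser, the solvent jar | Station Beta: the fuel sample]
2. Pilot goes back to Station Alpha alone.  [Station Alpha: the acid flask, the ammonia bottle, the catalyst vial, the chlorine cylinder, the oxidiser, the solvent jar | Station Beta: the fuel sample]
3. Pilot goes to Station Beta with the ammonia bottle.  [Station Alpha: the acid flask, the catalyst vial, the chlorine cylinder, the oxidiser, the solvent jar | Station Beta: the ammonia bottle, the fuel sample]
4. Pilot goes back to Station Alpha with the fuel sample.  [Station Alpha: the acid flask, the catalyst vial, the chlorine cylinder, the fuel sample, the oxidiser, the solvent jar | Station Beta: the ammonia bottle]
5. Pilot goes to Station Beta with the solvent jar.  [Station Alpha: the acid flask, the catalyst vial, the chlorine cylinder, the fuel sample, the oxidiser | Station Beta: the ammonia bottle, the solvent jar]
6. Pilot goes back to Station Alpha alone.  [Station Alpha: the acid flask, the catalyst vial, the chlorine cylinder, the fuel sample, the oxidiser | Station Beta: the ammonia bottle, the solvent jar]
7. Pilot goes to Station Beta with the acid flask.  [Station Alpha: the catalyst vial, the chlorine cylinder, the fuel sample, the oxidiser | Station Beta: the acid flask, the ammonia bottle, the solvent jar]
8. Pilot goes back to Station Alpha alone.  [Station Alpha: the catalyst vial, the chlorine cylinder, the fuel sample, the oxidiser | Station Beta: the acid flask, the ammonia bottle, the solvent jar]
9. Pilot goes to Station Beta with the catalyst vial.  [Station Alpha: the chlorine cylinder, the fuel sample, the oxidiser | Station Beta: the acid flask, the ammonia bottle, the catalyst vial, the solvent jar]
10. Pilot goes back to Station Alpha alone.  [Station Alpha: the chlorine cylinder, the fuel sample, the oxidiser | Station Beta: the acid flask, the ammonia bottle, the catalyst vial, the solvent jar]
11. Pilot goes to Station Beta with the chlorine cylinder.  [Station Alpha: the fuel sample, the oxidiser | Station Beta: the acid flask, the ammonia bottle, the catalyst vial, the chlorine cylinder, the solvent jar]
12. Pilot goes back to Station Alpha alone.  [Station Alpha: the fuel sample, the oxidiser | Station Beta: the acid flask, the ammonia bottle, the catalyst vial, the chlorine cylinder, the solvent jar]
13. Pilot goes to Station Beta with the oxidiser.  [Station Alpha: the fuel sample | Station Beta: the acid flask, the ammonia bottle, the catalyst vial, the chlorine cylinder, the oxidiser, the solvent jar]
14. Pilot goes back to Station Alpha alone.  [Station Alpha: the fuel sample | Station Beta: the acid flask, the ammonia bottle, the catalyst vial, the chlorine cylinder, the oxidiser, the solvent jar]
15. Pilot goes to Station Beta with the fuel sample.  [Station Alpha: — | Station Beta: the acid flask, the ammonia bottle, the catalyst vial, the chlorine cylinder, the fuel sample, the oxidiser, the solvent jar]

15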